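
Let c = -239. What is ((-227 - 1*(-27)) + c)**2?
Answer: 192721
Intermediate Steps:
((-227 - 1*(-27)) + c)**2 = ((-227 - 1*(-27)) - 239)**2 = ((-227 + 27) - 239)**2 = (-200 - 239)**2 = (-439)**2 = 192721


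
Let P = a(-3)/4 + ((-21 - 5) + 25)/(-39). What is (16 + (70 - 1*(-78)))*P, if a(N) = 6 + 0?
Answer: 9758/39 ≈ 250.21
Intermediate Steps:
a(N) = 6
P = 119/78 (P = 6/4 + ((-21 - 5) + 25)/(-39) = 6*(1/4) + (-26 + 25)*(-1/39) = 3/2 - 1*(-1/39) = 3/2 + 1/39 = 119/78 ≈ 1.5256)
(16 + (70 - 1*(-78)))*P = (16 + (70 - 1*(-78)))*(119/78) = (16 + (70 + 78))*(119/78) = (16 + 148)*(119/78) = 164*(119/78) = 9758/39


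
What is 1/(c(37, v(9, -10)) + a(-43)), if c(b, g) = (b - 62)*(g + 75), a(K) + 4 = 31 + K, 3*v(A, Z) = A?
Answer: -1/1966 ≈ -0.00050865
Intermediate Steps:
v(A, Z) = A/3
a(K) = 27 + K (a(K) = -4 + (31 + K) = 27 + K)
c(b, g) = (-62 + b)*(75 + g)
1/(c(37, v(9, -10)) + a(-43)) = 1/((-4650 - 62*9/3 + 75*37 + 37*((⅓)*9)) + (27 - 43)) = 1/((-4650 - 62*3 + 2775 + 37*3) - 16) = 1/((-4650 - 186 + 2775 + 111) - 16) = 1/(-1950 - 16) = 1/(-1966) = -1/1966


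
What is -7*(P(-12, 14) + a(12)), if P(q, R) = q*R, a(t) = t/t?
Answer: 1169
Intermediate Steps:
a(t) = 1
P(q, R) = R*q
-7*(P(-12, 14) + a(12)) = -7*(14*(-12) + 1) = -7*(-168 + 1) = -7*(-167) = 1169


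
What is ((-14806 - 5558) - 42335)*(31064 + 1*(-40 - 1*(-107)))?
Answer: -1951882569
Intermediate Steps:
((-14806 - 5558) - 42335)*(31064 + 1*(-40 - 1*(-107))) = (-20364 - 42335)*(31064 + 1*(-40 + 107)) = -62699*(31064 + 1*67) = -62699*(31064 + 67) = -62699*31131 = -1951882569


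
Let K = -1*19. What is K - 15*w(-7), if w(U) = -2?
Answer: 11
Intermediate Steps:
K = -19
K - 15*w(-7) = -19 - 15*(-2) = -19 + 30 = 11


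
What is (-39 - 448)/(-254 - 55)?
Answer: 487/309 ≈ 1.5761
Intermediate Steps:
(-39 - 448)/(-254 - 55) = -487/(-309) = -487*(-1/309) = 487/309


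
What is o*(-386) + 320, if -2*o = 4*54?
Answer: 42008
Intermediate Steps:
o = -108 (o = -2*54 = -1/2*216 = -108)
o*(-386) + 320 = -108*(-386) + 320 = 41688 + 320 = 42008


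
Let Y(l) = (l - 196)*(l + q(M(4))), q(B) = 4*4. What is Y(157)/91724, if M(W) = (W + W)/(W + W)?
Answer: -6747/91724 ≈ -0.073558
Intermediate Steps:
M(W) = 1 (M(W) = (2*W)/((2*W)) = (2*W)*(1/(2*W)) = 1)
q(B) = 16
Y(l) = (-196 + l)*(16 + l) (Y(l) = (l - 196)*(l + 16) = (-196 + l)*(16 + l))
Y(157)/91724 = (-3136 + 157² - 180*157)/91724 = (-3136 + 24649 - 28260)*(1/91724) = -6747*1/91724 = -6747/91724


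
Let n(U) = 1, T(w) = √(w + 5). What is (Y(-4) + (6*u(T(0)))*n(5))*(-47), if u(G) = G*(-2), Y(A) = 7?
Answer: -329 + 564*√5 ≈ 932.14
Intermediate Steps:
T(w) = √(5 + w)
u(G) = -2*G
(Y(-4) + (6*u(T(0)))*n(5))*(-47) = (7 + (6*(-2*√(5 + 0)))*1)*(-47) = (7 + (6*(-2*√5))*1)*(-47) = (7 - 12*√5*1)*(-47) = (7 - 12*√5)*(-47) = -329 + 564*√5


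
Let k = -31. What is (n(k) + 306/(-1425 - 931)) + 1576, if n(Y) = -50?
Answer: 1797475/1178 ≈ 1525.9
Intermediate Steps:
(n(k) + 306/(-1425 - 931)) + 1576 = (-50 + 306/(-1425 - 931)) + 1576 = (-50 + 306/(-2356)) + 1576 = (-50 + 306*(-1/2356)) + 1576 = (-50 - 153/1178) + 1576 = -59053/1178 + 1576 = 1797475/1178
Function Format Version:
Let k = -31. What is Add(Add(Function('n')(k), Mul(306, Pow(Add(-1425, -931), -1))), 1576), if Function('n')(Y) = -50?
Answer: Rational(1797475, 1178) ≈ 1525.9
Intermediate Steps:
Add(Add(Function('n')(k), Mul(306, Pow(Add(-1425, -931), -1))), 1576) = Add(Add(-50, Mul(306, Pow(Add(-1425, -931), -1))), 1576) = Add(Add(-50, Mul(306, Pow(-2356, -1))), 1576) = Add(Add(-50, Mul(306, Rational(-1, 2356))), 1576) = Add(Add(-50, Rational(-153, 1178)), 1576) = Add(Rational(-59053, 1178), 1576) = Rational(1797475, 1178)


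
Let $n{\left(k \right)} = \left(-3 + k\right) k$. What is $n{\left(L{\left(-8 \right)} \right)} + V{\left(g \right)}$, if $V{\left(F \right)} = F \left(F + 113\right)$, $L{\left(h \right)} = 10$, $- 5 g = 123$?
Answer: $- \frac{52616}{25} \approx -2104.6$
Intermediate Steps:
$g = - \frac{123}{5}$ ($g = \left(- \frac{1}{5}\right) 123 = - \frac{123}{5} \approx -24.6$)
$n{\left(k \right)} = k \left(-3 + k\right)$
$V{\left(F \right)} = F \left(113 + F\right)$
$n{\left(L{\left(-8 \right)} \right)} + V{\left(g \right)} = 10 \left(-3 + 10\right) - \frac{123 \left(113 - \frac{123}{5}\right)}{5} = 10 \cdot 7 - \frac{54366}{25} = 70 - \frac{54366}{25} = - \frac{52616}{25}$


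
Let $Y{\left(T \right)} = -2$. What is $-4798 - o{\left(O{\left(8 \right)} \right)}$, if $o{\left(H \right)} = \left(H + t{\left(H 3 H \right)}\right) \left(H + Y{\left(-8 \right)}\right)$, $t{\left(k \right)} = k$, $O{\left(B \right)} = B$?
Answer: $-5998$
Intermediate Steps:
$o{\left(H \right)} = \left(-2 + H\right) \left(H + 3 H^{2}\right)$ ($o{\left(H \right)} = \left(H + H 3 H\right) \left(H - 2\right) = \left(H + 3 H H\right) \left(-2 + H\right) = \left(H + 3 H^{2}\right) \left(-2 + H\right) = \left(-2 + H\right) \left(H + 3 H^{2}\right)$)
$-4798 - o{\left(O{\left(8 \right)} \right)} = -4798 - 8 \left(-2 - 40 + 3 \cdot 8^{2}\right) = -4798 - 8 \left(-2 - 40 + 3 \cdot 64\right) = -4798 - 8 \left(-2 - 40 + 192\right) = -4798 - 8 \cdot 150 = -4798 - 1200 = -5998$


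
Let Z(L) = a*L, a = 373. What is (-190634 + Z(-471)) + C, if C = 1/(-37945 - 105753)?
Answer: -52639020267/143698 ≈ -3.6632e+5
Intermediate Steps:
Z(L) = 373*L
C = -1/143698 (C = 1/(-143698) = -1/143698 ≈ -6.9590e-6)
(-190634 + Z(-471)) + C = (-190634 + 373*(-471)) - 1/143698 = (-190634 - 175683) - 1/143698 = -366317 - 1/143698 = -52639020267/143698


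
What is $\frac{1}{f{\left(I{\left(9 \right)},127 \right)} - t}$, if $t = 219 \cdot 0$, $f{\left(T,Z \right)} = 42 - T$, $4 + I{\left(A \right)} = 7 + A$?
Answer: $\frac{1}{30} \approx 0.033333$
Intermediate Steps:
$I{\left(A \right)} = 3 + A$ ($I{\left(A \right)} = -4 + \left(7 + A\right) = 3 + A$)
$t = 0$
$\frac{1}{f{\left(I{\left(9 \right)},127 \right)} - t} = \frac{1}{\left(42 - \left(3 + 9\right)\right) - 0} = \frac{1}{\left(42 - 12\right) + 0} = \frac{1}{30 + 0} = \frac{1}{30}$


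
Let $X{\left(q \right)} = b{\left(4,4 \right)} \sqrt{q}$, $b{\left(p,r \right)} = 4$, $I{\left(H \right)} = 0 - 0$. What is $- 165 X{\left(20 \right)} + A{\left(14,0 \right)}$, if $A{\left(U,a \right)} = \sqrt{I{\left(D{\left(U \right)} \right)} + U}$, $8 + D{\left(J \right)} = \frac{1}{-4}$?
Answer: $\sqrt{14} - 1320 \sqrt{5} \approx -2947.9$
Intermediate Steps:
$D{\left(J \right)} = - \frac{33}{4}$ ($D{\left(J \right)} = -8 + \frac{1}{-4} = -8 - \frac{1}{4} = - \frac{33}{4}$)
$I{\left(H \right)} = 0$ ($I{\left(H \right)} = 0 + 0 = 0$)
$A{\left(U,a \right)} = \sqrt{U}$ ($A{\left(U,a \right)} = \sqrt{0 + U} = \sqrt{U}$)
$X{\left(q \right)} = 4 \sqrt{q}$
$- 165 X{\left(20 \right)} + A{\left(14,0 \right)} = - 165 \cdot 4 \sqrt{20} + \sqrt{14} = - 165 \cdot 4 \cdot 2 \sqrt{5} + \sqrt{14} = - 165 \cdot 8 \sqrt{5} + \sqrt{14} = - 1320 \sqrt{5} + \sqrt{14} = \sqrt{14} - 1320 \sqrt{5}$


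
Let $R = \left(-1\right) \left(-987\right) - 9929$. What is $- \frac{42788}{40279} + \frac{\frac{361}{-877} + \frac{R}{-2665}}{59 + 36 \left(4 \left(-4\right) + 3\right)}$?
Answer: $- \frac{41178892263111}{38503374599755} \approx -1.0695$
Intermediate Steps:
$R = -8942$ ($R = 987 - 9929 = -8942$)
$- \frac{42788}{40279} + \frac{\frac{361}{-877} + \frac{R}{-2665}}{59 + 36 \left(4 \left(-4\right) + 3\right)} = - \frac{42788}{40279} + \frac{\frac{361}{-877} - \frac{8942}{-2665}}{59 + 36 \left(4 \left(-4\right) + 3\right)} = \left(-42788\right) \frac{1}{40279} + \frac{361 \left(- \frac{1}{877}\right) - - \frac{8942}{2665}}{59 + 36 \left(-16 + 3\right)} = - \frac{42788}{40279} + \frac{- \frac{361}{877} + \frac{8942}{2665}}{59 + 36 \left(-13\right)} = - \frac{42788}{40279} + \frac{6880069}{2337205 \left(59 - 468\right)} = - \frac{42788}{40279} + \frac{6880069}{2337205 \left(-409\right)} = - \frac{42788}{40279} + \frac{6880069}{2337205} \left(- \frac{1}{409}\right) = - \frac{42788}{40279} - \frac{6880069}{955916845} = - \frac{41178892263111}{38503374599755}$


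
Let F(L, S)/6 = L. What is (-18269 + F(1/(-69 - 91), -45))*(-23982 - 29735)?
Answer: 78508630991/80 ≈ 9.8136e+8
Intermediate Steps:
F(L, S) = 6*L
(-18269 + F(1/(-69 - 91), -45))*(-23982 - 29735) = (-18269 + 6/(-69 - 91))*(-23982 - 29735) = (-18269 + 6/(-160))*(-53717) = (-18269 + 6*(-1/160))*(-53717) = (-18269 - 3/80)*(-53717) = -1461523/80*(-53717) = 78508630991/80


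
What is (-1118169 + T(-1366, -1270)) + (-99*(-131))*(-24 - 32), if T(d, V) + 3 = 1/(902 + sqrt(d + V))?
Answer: (-3688872*sqrt(659) + 1663681271*I)/(2*(sqrt(659) - 451*I)) ≈ -1.8444e+6 - 6.1035e-5*I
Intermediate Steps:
T(d, V) = -3 + 1/(902 + sqrt(V + d)) (T(d, V) = -3 + 1/(902 + sqrt(d + V)) = -3 + 1/(902 + sqrt(V + d)))
(-1118169 + T(-1366, -1270)) + (-99*(-131))*(-24 - 32) = (-1118169 + (-2705 - 3*sqrt(-1270 - 1366))/(902 + sqrt(-1270 - 1366))) + (-99*(-131))*(-24 - 32) = (-1118169 + (-2705 - 6*I*sqrt(659))/(902 + sqrt(-2636))) + 12969*(-56) = (-1118169 + (-2705 - 6*I*sqrt(659))/(902 + 2*I*sqrt(659))) - 726264 = -1844433 + (-2705 - 6*I*sqrt(659))/(902 + 2*I*sqrt(659))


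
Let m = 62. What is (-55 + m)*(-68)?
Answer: -476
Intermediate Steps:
(-55 + m)*(-68) = (-55 + 62)*(-68) = 7*(-68) = -476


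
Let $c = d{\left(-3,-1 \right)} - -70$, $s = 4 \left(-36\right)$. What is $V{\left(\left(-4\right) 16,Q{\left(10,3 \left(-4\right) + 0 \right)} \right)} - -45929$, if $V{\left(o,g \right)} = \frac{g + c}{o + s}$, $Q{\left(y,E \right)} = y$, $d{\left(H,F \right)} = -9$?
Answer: $\frac{9553161}{208} \approx 45929.0$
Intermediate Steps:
$s = -144$
$c = 61$ ($c = -9 - -70 = -9 + 70 = 61$)
$V{\left(o,g \right)} = \frac{61 + g}{-144 + o}$ ($V{\left(o,g \right)} = \frac{g + 61}{o - 144} = \frac{61 + g}{-144 + o}$)
$V{\left(\left(-4\right) 16,Q{\left(10,3 \left(-4\right) + 0 \right)} \right)} - -45929 = \frac{61 + 10}{-144 - 64} - -45929 = \frac{1}{-144 - 64} \cdot 71 + 45929 = \frac{1}{-208} \cdot 71 + 45929 = \left(- \frac{1}{208}\right) 71 + 45929 = - \frac{71}{208} + 45929 = \frac{9553161}{208}$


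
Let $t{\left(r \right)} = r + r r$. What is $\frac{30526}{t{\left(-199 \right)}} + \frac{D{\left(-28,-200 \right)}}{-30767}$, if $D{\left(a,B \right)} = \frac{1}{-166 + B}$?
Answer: $\frac{5208255139}{6722651034} \approx 0.77473$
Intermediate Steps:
$t{\left(r \right)} = r + r^{2}$
$\frac{30526}{t{\left(-199 \right)}} + \frac{D{\left(-28,-200 \right)}}{-30767} = \frac{30526}{\left(-199\right) \left(1 - 199\right)} + \frac{1}{\left(-166 - 200\right) \left(-30767\right)} = \frac{30526}{\left(-199\right) \left(-198\right)} + \frac{1}{-366} \left(- \frac{1}{30767}\right) = \frac{30526}{39402} - - \frac{1}{11260722} = 30526 \cdot \frac{1}{39402} + \frac{1}{11260722} = \frac{15263}{19701} + \frac{1}{11260722} = \frac{5208255139}{6722651034}$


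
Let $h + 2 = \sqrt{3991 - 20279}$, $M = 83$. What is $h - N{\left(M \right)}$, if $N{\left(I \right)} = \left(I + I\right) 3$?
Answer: $-500 + 4 i \sqrt{1018} \approx -500.0 + 127.62 i$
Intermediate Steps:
$h = -2 + 4 i \sqrt{1018}$ ($h = -2 + \sqrt{3991 - 20279} = -2 + \sqrt{-16288} = -2 + 4 i \sqrt{1018} \approx -2.0 + 127.62 i$)
$N{\left(I \right)} = 6 I$ ($N{\left(I \right)} = 2 I 3 = 6 I$)
$h - N{\left(M \right)} = \left(-2 + 4 i \sqrt{1018}\right) - 6 \cdot 83 = \left(-2 + 4 i \sqrt{1018}\right) - 498 = -500 + 4 i \sqrt{1018}$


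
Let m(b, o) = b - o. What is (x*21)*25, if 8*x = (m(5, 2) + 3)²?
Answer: 4725/2 ≈ 2362.5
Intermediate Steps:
x = 9/2 (x = ((5 - 1*2) + 3)²/8 = ((5 - 2) + 3)²/8 = (3 + 3)²/8 = (⅛)*6² = (⅛)*36 = 9/2 ≈ 4.5000)
(x*21)*25 = ((9/2)*21)*25 = (189/2)*25 = 4725/2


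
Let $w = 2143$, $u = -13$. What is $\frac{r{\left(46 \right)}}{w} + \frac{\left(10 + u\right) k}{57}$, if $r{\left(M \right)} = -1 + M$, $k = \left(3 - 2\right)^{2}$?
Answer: $- \frac{1288}{40717} \approx -0.031633$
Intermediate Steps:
$k = 1$ ($k = 1^{2} = 1$)
$\frac{r{\left(46 \right)}}{w} + \frac{\left(10 + u\right) k}{57} = \frac{-1 + 46}{2143} + \frac{\left(10 - 13\right) 1}{57} = 45 \cdot \frac{1}{2143} + \left(-3\right) 1 \cdot \frac{1}{57} = \frac{45}{2143} - \frac{1}{19} = - \frac{1288}{40717}$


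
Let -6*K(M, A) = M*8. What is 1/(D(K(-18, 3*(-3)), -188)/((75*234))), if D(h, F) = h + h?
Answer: 2925/8 ≈ 365.63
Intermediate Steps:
K(M, A) = -4*M/3 (K(M, A) = -M*8/6 = -4*M/3)
D(h, F) = 2*h
1/(D(K(-18, 3*(-3)), -188)/((75*234))) = 1/((2*(-4/3*(-18)))/((75*234))) = 1/((2*24)/17550) = 1/(48*(1/17550)) = 1/(8/2925) = 2925/8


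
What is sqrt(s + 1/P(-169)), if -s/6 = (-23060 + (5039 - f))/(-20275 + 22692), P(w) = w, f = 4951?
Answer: sqrt(56294808647)/31421 ≈ 7.5512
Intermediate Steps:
s = 137832/2417 (s = -6*(-23060 + (5039 - 1*4951))/(-20275 + 22692) = -6*(-23060 + (5039 - 4951))/2417 = -6*(-23060 + 88)/2417 = -(-137832)/2417 = -6*(-22972/2417) = 137832/2417 ≈ 57.026)
sqrt(s + 1/P(-169)) = sqrt(137832/2417 + 1/(-169)) = sqrt(137832/2417 - 1/169) = sqrt(23291191/408473) = sqrt(56294808647)/31421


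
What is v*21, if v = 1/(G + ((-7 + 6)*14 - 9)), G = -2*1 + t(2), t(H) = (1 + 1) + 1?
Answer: -21/22 ≈ -0.95455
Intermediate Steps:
t(H) = 3 (t(H) = 2 + 1 = 3)
G = 1 (G = -2*1 + 3 = -2 + 3 = 1)
v = -1/22 (v = 1/(1 + ((-7 + 6)*14 - 9)) = 1/(1 + (-1*14 - 9)) = 1/(1 + (-14 - 9)) = 1/(1 - 23) = 1/(-22) = -1/22 ≈ -0.045455)
v*21 = -1/22*21 = -21/22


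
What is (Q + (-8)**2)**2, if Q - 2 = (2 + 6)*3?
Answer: 8100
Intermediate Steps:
Q = 26 (Q = 2 + (2 + 6)*3 = 2 + 8*3 = 2 + 24 = 26)
(Q + (-8)**2)**2 = (26 + (-8)**2)**2 = (26 + 64)**2 = 90**2 = 8100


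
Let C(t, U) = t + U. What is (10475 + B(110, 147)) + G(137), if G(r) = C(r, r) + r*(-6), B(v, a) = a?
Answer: 10074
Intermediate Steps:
C(t, U) = U + t
G(r) = -4*r (G(r) = (r + r) + r*(-6) = 2*r - 6*r = -4*r)
(10475 + B(110, 147)) + G(137) = (10475 + 147) - 4*137 = 10622 - 548 = 10074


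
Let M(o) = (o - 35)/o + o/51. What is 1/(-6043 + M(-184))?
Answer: -9384/56730199 ≈ -0.00016541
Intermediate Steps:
M(o) = o/51 + (-35 + o)/o (M(o) = (-35 + o)/o + o*(1/51) = (-35 + o)/o + o/51 = o/51 + (-35 + o)/o)
1/(-6043 + M(-184)) = 1/(-6043 + (1 - 35/(-184) + (1/51)*(-184))) = 1/(-6043 + (1 - 35*(-1/184) - 184/51)) = 1/(-6043 + (1 + 35/184 - 184/51)) = 1/(-6043 - 22687/9384) = 1/(-56730199/9384) = -9384/56730199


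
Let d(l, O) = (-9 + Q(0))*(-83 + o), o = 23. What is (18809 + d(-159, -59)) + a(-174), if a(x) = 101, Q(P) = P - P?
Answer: 19450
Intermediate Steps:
Q(P) = 0
d(l, O) = 540 (d(l, O) = (-9 + 0)*(-83 + 23) = -9*(-60) = 540)
(18809 + d(-159, -59)) + a(-174) = (18809 + 540) + 101 = 19349 + 101 = 19450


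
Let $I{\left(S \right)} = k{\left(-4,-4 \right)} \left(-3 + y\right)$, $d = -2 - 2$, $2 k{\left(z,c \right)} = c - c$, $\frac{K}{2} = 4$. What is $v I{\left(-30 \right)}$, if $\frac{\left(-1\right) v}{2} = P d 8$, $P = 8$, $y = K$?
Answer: $0$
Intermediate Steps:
$K = 8$ ($K = 2 \cdot 4 = 8$)
$y = 8$
$k{\left(z,c \right)} = 0$ ($k{\left(z,c \right)} = \frac{c - c}{2} = \frac{1}{2} \cdot 0 = 0$)
$d = -4$
$v = 512$ ($v = - 2 \cdot 8 \left(-4\right) 8 = - 2 \left(\left(-32\right) 8\right) = \left(-2\right) \left(-256\right) = 512$)
$I{\left(S \right)} = 0$ ($I{\left(S \right)} = 0 \left(-3 + 8\right) = 0 \cdot 5 = 0$)
$v I{\left(-30 \right)} = 512 \cdot 0 = 0$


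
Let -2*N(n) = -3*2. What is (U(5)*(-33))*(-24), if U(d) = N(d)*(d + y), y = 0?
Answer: 11880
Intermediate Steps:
N(n) = 3 (N(n) = -(-3)*2/2 = -1/2*(-6) = 3)
U(d) = 3*d (U(d) = 3*(d + 0) = 3*d)
(U(5)*(-33))*(-24) = ((3*5)*(-33))*(-24) = (15*(-33))*(-24) = -495*(-24) = 11880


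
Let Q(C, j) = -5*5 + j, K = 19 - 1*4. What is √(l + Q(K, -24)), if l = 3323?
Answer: √3274 ≈ 57.219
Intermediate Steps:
K = 15 (K = 19 - 4 = 15)
Q(C, j) = -25 + j
√(l + Q(K, -24)) = √(3323 + (-25 - 24)) = √(3323 - 49) = √3274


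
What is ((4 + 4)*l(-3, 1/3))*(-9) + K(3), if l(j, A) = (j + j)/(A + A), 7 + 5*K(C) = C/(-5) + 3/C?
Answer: 16167/25 ≈ 646.68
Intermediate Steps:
K(C) = -7/5 - C/25 + 3/(5*C) (K(C) = -7/5 + (C/(-5) + 3/C)/5 = -7/5 + (C*(-1/5) + 3/C)/5 = -7/5 + (-C/5 + 3/C)/5 = -7/5 + (3/C - C/5)/5 = -7/5 + (-C/25 + 3/(5*C)) = -7/5 - C/25 + 3/(5*C))
l(j, A) = j/A (l(j, A) = (2*j)/((2*A)) = (2*j)*(1/(2*A)) = j/A)
((4 + 4)*l(-3, 1/3))*(-9) + K(3) = ((4 + 4)*(-3/(1/3)))*(-9) + (1/25)*(15 - 1*3*(35 + 3))/3 = (8*(-3/1/3))*(-9) + (1/25)*(1/3)*(15 - 1*3*38) = (8*(-3*3))*(-9) + (1/25)*(1/3)*(15 - 114) = (8*(-9))*(-9) + (1/25)*(1/3)*(-99) = -72*(-9) - 33/25 = 648 - 33/25 = 16167/25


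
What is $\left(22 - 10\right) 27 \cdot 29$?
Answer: $9396$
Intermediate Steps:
$\left(22 - 10\right) 27 \cdot 29 = 12 \cdot 27 \cdot 29 = 324 \cdot 29 = 9396$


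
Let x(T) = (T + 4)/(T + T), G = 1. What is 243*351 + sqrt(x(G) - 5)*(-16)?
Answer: 85293 - 8*I*sqrt(10) ≈ 85293.0 - 25.298*I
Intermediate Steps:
x(T) = (4 + T)/(2*T) (x(T) = (4 + T)/((2*T)) = (4 + T)*(1/(2*T)) = (4 + T)/(2*T))
243*351 + sqrt(x(G) - 5)*(-16) = 243*351 + sqrt((1/2)*(4 + 1)/1 - 5)*(-16) = 85293 + sqrt((1/2)*1*5 - 5)*(-16) = 85293 + sqrt(5/2 - 5)*(-16) = 85293 + sqrt(-5/2)*(-16) = 85293 + (I*sqrt(10)/2)*(-16) = 85293 - 8*I*sqrt(10)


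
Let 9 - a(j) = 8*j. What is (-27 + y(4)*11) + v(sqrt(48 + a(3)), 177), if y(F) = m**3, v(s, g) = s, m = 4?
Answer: 677 + sqrt(33) ≈ 682.74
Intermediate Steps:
a(j) = 9 - 8*j
y(F) = 64 (y(F) = 4**3 = 64)
(-27 + y(4)*11) + v(sqrt(48 + a(3)), 177) = (-27 + 64*11) + sqrt(48 + (9 - 8*3)) = (-27 + 704) + sqrt(48 + (9 - 24)) = 677 + sqrt(48 - 15) = 677 + sqrt(33)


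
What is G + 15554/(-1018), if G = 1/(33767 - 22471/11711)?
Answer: -3075197667983/201270238794 ≈ -15.279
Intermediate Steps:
G = 11711/395422866 (G = 1/(33767 - 22471*1/11711) = 1/(33767 - 22471/11711) = 1/(395422866/11711) = 11711/395422866 ≈ 2.9616e-5)
G + 15554/(-1018) = 11711/395422866 + 15554/(-1018) = 11711/395422866 + 15554*(-1/1018) = 11711/395422866 - 7777/509 = -3075197667983/201270238794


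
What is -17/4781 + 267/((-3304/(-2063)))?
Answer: 376202719/2256632 ≈ 166.71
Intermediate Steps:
-17/4781 + 267/((-3304/(-2063))) = -17*1/4781 + 267/((-3304*(-1/2063))) = -17/4781 + 267/(3304/2063) = -17/4781 + 267*(2063/3304) = -17/4781 + 550821/3304 = 376202719/2256632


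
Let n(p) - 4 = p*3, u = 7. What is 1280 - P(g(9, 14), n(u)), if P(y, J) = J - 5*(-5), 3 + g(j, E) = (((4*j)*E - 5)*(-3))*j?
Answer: 1230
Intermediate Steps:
n(p) = 4 + 3*p (n(p) = 4 + p*3 = 4 + 3*p)
g(j, E) = -3 + j*(15 - 12*E*j) (g(j, E) = -3 + (((4*j)*E - 5)*(-3))*j = -3 + ((4*E*j - 5)*(-3))*j = -3 + ((-5 + 4*E*j)*(-3))*j = -3 + (15 - 12*E*j)*j = -3 + j*(15 - 12*E*j))
P(y, J) = 25 + J (P(y, J) = J + 25 = 25 + J)
1280 - P(g(9, 14), n(u)) = 1280 - (25 + (4 + 3*7)) = 1280 - (25 + (4 + 21)) = 1280 - (25 + 25) = 1280 - 1*50 = 1280 - 50 = 1230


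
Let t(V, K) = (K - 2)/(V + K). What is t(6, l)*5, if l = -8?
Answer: 25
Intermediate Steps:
t(V, K) = (-2 + K)/(K + V)
t(6, l)*5 = ((-2 - 8)/(-8 + 6))*5 = (-10/(-2))*5 = -½*(-10)*5 = 5*5 = 25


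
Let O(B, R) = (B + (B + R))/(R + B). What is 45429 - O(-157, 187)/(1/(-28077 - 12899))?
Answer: -1920541/15 ≈ -1.2804e+5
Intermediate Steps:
O(B, R) = (R + 2*B)/(B + R)
45429 - O(-157, 187)/(1/(-28077 - 12899)) = 45429 - (187 + 2*(-157))/(-157 + 187)/(1/(-28077 - 12899)) = 45429 - (187 - 314)/30/(1/(-40976)) = 45429 - (1/30)*(-127)/(-1/40976) = 45429 - (-127)*(-40976)/30 = 45429 - 1*2601976/15 = 45429 - 2601976/15 = -1920541/15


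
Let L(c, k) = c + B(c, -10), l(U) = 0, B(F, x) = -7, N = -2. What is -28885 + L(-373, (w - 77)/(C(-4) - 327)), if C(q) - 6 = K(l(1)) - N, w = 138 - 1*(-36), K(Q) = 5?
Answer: -29265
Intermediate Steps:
w = 174 (w = 138 + 36 = 174)
C(q) = 13 (C(q) = 6 + (5 - 1*(-2)) = 6 + (5 + 2) = 6 + 7 = 13)
L(c, k) = -7 + c (L(c, k) = c - 7 = -7 + c)
-28885 + L(-373, (w - 77)/(C(-4) - 327)) = -28885 + (-7 - 373) = -28885 - 380 = -29265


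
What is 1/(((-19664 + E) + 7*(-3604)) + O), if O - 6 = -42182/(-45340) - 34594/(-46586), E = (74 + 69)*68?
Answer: -528052310/18566491928567 ≈ -2.8441e-5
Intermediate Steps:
E = 9724 (E = 143*68 = 9724)
O = 4051709513/528052310 (O = 6 + (-42182/(-45340) - 34594/(-46586)) = 6 + (-42182*(-1/45340) - 34594*(-1/46586)) = 6 + (21091/22670 + 17297/23293) = 6 + 883395653/528052310 = 4051709513/528052310 ≈ 7.6729)
1/(((-19664 + E) + 7*(-3604)) + O) = 1/(((-19664 + 9724) + 7*(-3604)) + 4051709513/528052310) = 1/((-9940 - 25228) + 4051709513/528052310) = 1/(-35168 + 4051709513/528052310) = 1/(-18566491928567/528052310) = -528052310/18566491928567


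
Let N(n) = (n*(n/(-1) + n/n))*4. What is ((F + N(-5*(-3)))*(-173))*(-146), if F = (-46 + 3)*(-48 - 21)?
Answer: 53723766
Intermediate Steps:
N(n) = 4*n*(1 - n) (N(n) = (n*(n*(-1) + 1))*4 = (n*(-n + 1))*4 = (n*(1 - n))*4 = 4*n*(1 - n))
F = 2967 (F = -43*(-69) = 2967)
((F + N(-5*(-3)))*(-173))*(-146) = ((2967 + 4*(-5*(-3))*(1 - (-5)*(-3)))*(-173))*(-146) = ((2967 + 4*15*(1 - 1*15))*(-173))*(-146) = ((2967 + 4*15*(1 - 15))*(-173))*(-146) = ((2967 + 4*15*(-14))*(-173))*(-146) = ((2967 - 840)*(-173))*(-146) = (2127*(-173))*(-146) = -367971*(-146) = 53723766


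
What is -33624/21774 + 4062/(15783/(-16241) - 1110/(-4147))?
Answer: -331031006037370/57367946913 ≈ -5770.3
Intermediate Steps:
-33624/21774 + 4062/(15783/(-16241) - 1110/(-4147)) = -33624*1/21774 + 4062/(15783*(-1/16241) - 1110*(-1/4147)) = -5604/3629 + 4062/(-15783/16241 + 1110/4147) = -5604/3629 + 4062/(-47424591/67351427) = -5604/3629 + 4062*(-67351427/47424591) = -5604/3629 - 91193832158/15808197 = -331031006037370/57367946913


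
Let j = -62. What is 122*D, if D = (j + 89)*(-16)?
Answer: -52704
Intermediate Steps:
D = -432 (D = (-62 + 89)*(-16) = 27*(-16) = -432)
122*D = 122*(-432) = -52704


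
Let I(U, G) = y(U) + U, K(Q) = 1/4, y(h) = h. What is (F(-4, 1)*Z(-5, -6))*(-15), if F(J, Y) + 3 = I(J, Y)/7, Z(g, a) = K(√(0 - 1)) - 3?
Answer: -4785/28 ≈ -170.89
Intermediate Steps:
K(Q) = ¼
I(U, G) = 2*U (I(U, G) = U + U = 2*U)
Z(g, a) = -11/4 (Z(g, a) = ¼ - 3 = -11/4)
F(J, Y) = -3 + 2*J/7 (F(J, Y) = -3 + (2*J)/7 = -3 + (2*J)*(⅐) = -3 + 2*J/7)
(F(-4, 1)*Z(-5, -6))*(-15) = ((-3 + (2/7)*(-4))*(-11/4))*(-15) = ((-3 - 8/7)*(-11/4))*(-15) = -29/7*(-11/4)*(-15) = (319/28)*(-15) = -4785/28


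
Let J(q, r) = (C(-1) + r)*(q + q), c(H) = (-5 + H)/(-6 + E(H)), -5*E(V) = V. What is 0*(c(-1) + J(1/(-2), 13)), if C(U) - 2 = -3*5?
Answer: 0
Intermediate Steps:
C(U) = -13 (C(U) = 2 - 3*5 = 2 - 15 = -13)
E(V) = -V/5
c(H) = (-5 + H)/(-6 - H/5)
J(q, r) = 2*q*(-13 + r) (J(q, r) = (-13 + r)*(q + q) = (-13 + r)*(2*q) = 2*q*(-13 + r))
0*(c(-1) + J(1/(-2), 13)) = 0*(5*(5 - 1*(-1))/(30 - 1) + 2*(-13 + 13)/(-2)) = 0*(5*(5 + 1)/29 + 2*(-1/2)*0) = 0*(5*(1/29)*6 + 0) = 0*(30/29 + 0) = 0*(30/29) = 0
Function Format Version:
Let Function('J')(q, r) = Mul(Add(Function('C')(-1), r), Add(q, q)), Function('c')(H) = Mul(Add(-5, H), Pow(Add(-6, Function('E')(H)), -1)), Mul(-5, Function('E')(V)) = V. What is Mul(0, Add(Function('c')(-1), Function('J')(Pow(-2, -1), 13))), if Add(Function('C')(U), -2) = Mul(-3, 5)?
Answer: 0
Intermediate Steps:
Function('C')(U) = -13 (Function('C')(U) = Add(2, Mul(-3, 5)) = Add(2, -15) = -13)
Function('E')(V) = Mul(Rational(-1, 5), V)
Function('c')(H) = Mul(Pow(Add(-6, Mul(Rational(-1, 5), H)), -1), Add(-5, H)) (Function('c')(H) = Mul(Add(-5, H), Pow(Add(-6, Mul(Rational(-1, 5), H)), -1)) = Mul(Pow(Add(-6, Mul(Rational(-1, 5), H)), -1), Add(-5, H)))
Function('J')(q, r) = Mul(2, q, Add(-13, r)) (Function('J')(q, r) = Mul(Add(-13, r), Add(q, q)) = Mul(Add(-13, r), Mul(2, q)) = Mul(2, q, Add(-13, r)))
Mul(0, Add(Function('c')(-1), Function('J')(Pow(-2, -1), 13))) = Mul(0, Add(Mul(5, Pow(Add(30, -1), -1), Add(5, Mul(-1, -1))), Mul(2, Pow(-2, -1), Add(-13, 13)))) = Mul(0, Add(Mul(5, Pow(29, -1), Add(5, 1)), Mul(2, Rational(-1, 2), 0))) = Mul(0, Add(Mul(5, Rational(1, 29), 6), 0)) = Mul(0, Add(Rational(30, 29), 0)) = Mul(0, Rational(30, 29)) = 0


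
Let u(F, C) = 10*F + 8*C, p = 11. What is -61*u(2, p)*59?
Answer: -388692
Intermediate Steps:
u(F, C) = 8*C + 10*F
-61*u(2, p)*59 = -61*(8*11 + 10*2)*59 = -61*(88 + 20)*59 = -61*108*59 = -6588*59 = -388692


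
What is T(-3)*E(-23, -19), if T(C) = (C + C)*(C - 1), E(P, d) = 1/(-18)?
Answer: -4/3 ≈ -1.3333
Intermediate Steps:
E(P, d) = -1/18
T(C) = 2*C*(-1 + C) (T(C) = (2*C)*(-1 + C) = 2*C*(-1 + C))
T(-3)*E(-23, -19) = (2*(-3)*(-1 - 3))*(-1/18) = (2*(-3)*(-4))*(-1/18) = 24*(-1/18) = -4/3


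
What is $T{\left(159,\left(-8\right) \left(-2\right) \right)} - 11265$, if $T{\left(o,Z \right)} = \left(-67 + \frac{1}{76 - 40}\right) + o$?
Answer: $- \frac{402227}{36} \approx -11173.0$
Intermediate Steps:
$T{\left(o,Z \right)} = - \frac{2411}{36} + o$ ($T{\left(o,Z \right)} = \left(-67 + \frac{1}{36}\right) + o = - \frac{2411}{36} + o$)
$T{\left(159,\left(-8\right) \left(-2\right) \right)} - 11265 = \left(- \frac{2411}{36} + 159\right) - 11265 = \frac{3313}{36} - 11265 = - \frac{402227}{36}$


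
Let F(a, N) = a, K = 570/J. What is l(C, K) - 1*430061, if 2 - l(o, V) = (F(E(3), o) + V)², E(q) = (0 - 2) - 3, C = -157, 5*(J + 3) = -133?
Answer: -2358225109/5476 ≈ -4.3065e+5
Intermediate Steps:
J = -148/5 (J = -3 + (⅕)*(-133) = -3 - 133/5 = -148/5 ≈ -29.600)
K = -1425/74 (K = 570/(-148/5) = 570*(-5/148) = -1425/74 ≈ -19.257)
E(q) = -5 (E(q) = -2 - 3 = -5)
l(o, V) = 2 - (-5 + V)²
l(C, K) - 1*430061 = (2 - (-5 - 1425/74)²) - 1*430061 = (2 - (-1795/74)²) - 430061 = (2 - 1*3222025/5476) - 430061 = (2 - 3222025/5476) - 430061 = -3211073/5476 - 430061 = -2358225109/5476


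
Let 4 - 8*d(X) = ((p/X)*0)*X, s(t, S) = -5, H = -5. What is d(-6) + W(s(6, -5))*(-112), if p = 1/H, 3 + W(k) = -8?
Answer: 2465/2 ≈ 1232.5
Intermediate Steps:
W(k) = -11 (W(k) = -3 - 8 = -11)
p = -⅕ (p = 1/(-5) = -⅕ ≈ -0.20000)
d(X) = ½ (d(X) = ½ - -1/(5*X)*0*X/8 = ½ - 0*X = ½ - ⅛*0 = ½ + 0 = ½)
d(-6) + W(s(6, -5))*(-112) = ½ - 11*(-112) = ½ + 1232 = 2465/2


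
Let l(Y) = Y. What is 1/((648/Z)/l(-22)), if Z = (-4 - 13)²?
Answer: -3179/324 ≈ -9.8117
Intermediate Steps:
Z = 289 (Z = (-17)² = 289)
1/((648/Z)/l(-22)) = 1/((648/289)/(-22)) = 1/((648*(1/289))*(-1/22)) = 1/((648/289)*(-1/22)) = 1/(-324/3179) = -3179/324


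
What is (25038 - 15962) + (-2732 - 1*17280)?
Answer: -10936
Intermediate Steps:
(25038 - 15962) + (-2732 - 1*17280) = 9076 + (-2732 - 17280) = 9076 - 20012 = -10936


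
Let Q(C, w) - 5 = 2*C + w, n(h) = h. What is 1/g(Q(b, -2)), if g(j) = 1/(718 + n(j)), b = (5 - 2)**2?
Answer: 739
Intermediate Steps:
b = 9 (b = 3**2 = 9)
Q(C, w) = 5 + w + 2*C (Q(C, w) = 5 + (2*C + w) = 5 + (w + 2*C) = 5 + w + 2*C)
g(j) = 1/(718 + j)
1/g(Q(b, -2)) = 1/(1/(718 + (5 - 2 + 2*9))) = 1/(1/(718 + (5 - 2 + 18))) = 1/(1/(718 + 21)) = 1/(1/739) = 739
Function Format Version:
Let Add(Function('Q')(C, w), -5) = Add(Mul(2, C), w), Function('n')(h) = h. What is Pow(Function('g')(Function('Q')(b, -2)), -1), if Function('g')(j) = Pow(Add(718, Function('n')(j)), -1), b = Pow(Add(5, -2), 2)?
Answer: 739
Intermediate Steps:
b = 9 (b = Pow(3, 2) = 9)
Function('Q')(C, w) = Add(5, w, Mul(2, C)) (Function('Q')(C, w) = Add(5, Add(Mul(2, C), w)) = Add(5, Add(w, Mul(2, C))) = Add(5, w, Mul(2, C)))
Function('g')(j) = Pow(Add(718, j), -1)
Pow(Function('g')(Function('Q')(b, -2)), -1) = Pow(Pow(Add(718, Add(5, -2, Mul(2, 9))), -1), -1) = Pow(Pow(Add(718, Add(5, -2, 18)), -1), -1) = Pow(Pow(Add(718, 21), -1), -1) = Pow(Pow(739, -1), -1) = Pow(Rational(1, 739), -1) = 739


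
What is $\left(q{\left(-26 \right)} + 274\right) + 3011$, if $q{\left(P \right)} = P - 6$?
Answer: $3253$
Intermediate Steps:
$q{\left(P \right)} = -6 + P$
$\left(q{\left(-26 \right)} + 274\right) + 3011 = \left(\left(-6 - 26\right) + 274\right) + 3011 = \left(-32 + 274\right) + 3011 = 242 + 3011 = 3253$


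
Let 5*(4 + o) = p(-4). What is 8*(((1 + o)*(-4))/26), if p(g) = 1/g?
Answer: 244/65 ≈ 3.7538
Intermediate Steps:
p(g) = 1/g
o = -81/20 (o = -4 + (⅕)/(-4) = -4 + (⅕)*(-¼) = -4 - 1/20 = -81/20 ≈ -4.0500)
8*(((1 + o)*(-4))/26) = 8*(((1 - 81/20)*(-4))/26) = 8*(-61/20*(-4)*(1/26)) = 8*((61/5)*(1/26)) = 8*(61/130) = 244/65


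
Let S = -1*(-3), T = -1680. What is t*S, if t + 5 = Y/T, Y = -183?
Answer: -8217/560 ≈ -14.673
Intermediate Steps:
t = -2739/560 (t = -5 - 183/(-1680) = -5 - 183*(-1/1680) = -5 + 61/560 = -2739/560 ≈ -4.8911)
S = 3
t*S = -2739/560*3 = -8217/560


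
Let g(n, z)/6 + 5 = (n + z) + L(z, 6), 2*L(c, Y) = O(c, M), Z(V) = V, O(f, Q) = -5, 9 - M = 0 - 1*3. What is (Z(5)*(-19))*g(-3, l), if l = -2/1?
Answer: 7125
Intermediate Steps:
l = -2 (l = -2*1 = -2)
M = 12 (M = 9 - (0 - 1*3) = 9 - (0 - 3) = 9 - 1*(-3) = 9 + 3 = 12)
L(c, Y) = -5/2 (L(c, Y) = (½)*(-5) = -5/2)
g(n, z) = -45 + 6*n + 6*z (g(n, z) = -30 + 6*((n + z) - 5/2) = -30 + 6*(-5/2 + n + z) = -30 + (-15 + 6*n + 6*z) = -45 + 6*n + 6*z)
(Z(5)*(-19))*g(-3, l) = (5*(-19))*(-45 + 6*(-3) + 6*(-2)) = -95*(-45 - 18 - 12) = -95*(-75) = 7125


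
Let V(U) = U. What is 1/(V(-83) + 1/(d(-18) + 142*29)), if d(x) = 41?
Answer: -4159/345196 ≈ -0.012048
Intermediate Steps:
1/(V(-83) + 1/(d(-18) + 142*29)) = 1/(-83 + 1/(41 + 142*29)) = 1/(-83 + 1/(41 + 4118)) = 1/(-83 + 1/4159) = 1/(-345196/4159) = -4159/345196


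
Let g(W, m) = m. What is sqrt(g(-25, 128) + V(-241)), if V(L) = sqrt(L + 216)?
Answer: sqrt(128 + 5*I) ≈ 11.316 + 0.2209*I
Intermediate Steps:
V(L) = sqrt(216 + L)
sqrt(g(-25, 128) + V(-241)) = sqrt(128 + sqrt(216 - 241)) = sqrt(128 + sqrt(-25)) = sqrt(128 + 5*I)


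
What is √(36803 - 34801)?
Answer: √2002 ≈ 44.744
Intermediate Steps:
√(36803 - 34801) = √2002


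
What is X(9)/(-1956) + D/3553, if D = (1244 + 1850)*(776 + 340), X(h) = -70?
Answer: 198650851/204402 ≈ 971.86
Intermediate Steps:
D = 3452904 (D = 3094*1116 = 3452904)
X(9)/(-1956) + D/3553 = -70/(-1956) + 3452904/3553 = -70*(-1/1956) + 3452904*(1/3553) = 35/978 + 203112/209 = 198650851/204402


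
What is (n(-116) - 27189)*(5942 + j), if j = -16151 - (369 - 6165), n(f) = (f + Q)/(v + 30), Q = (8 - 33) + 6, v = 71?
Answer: 12119086512/101 ≈ 1.1999e+8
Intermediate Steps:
Q = -19 (Q = -25 + 6 = -19)
n(f) = -19/101 + f/101 (n(f) = (f - 19)/(71 + 30) = (-19 + f)/101 = (-19 + f)*(1/101) = -19/101 + f/101)
j = -10355 (j = -16151 - 1*(-5796) = -16151 + 5796 = -10355)
(n(-116) - 27189)*(5942 + j) = ((-19/101 + (1/101)*(-116)) - 27189)*(5942 - 10355) = ((-19/101 - 116/101) - 27189)*(-4413) = (-135/101 - 27189)*(-4413) = -2746224/101*(-4413) = 12119086512/101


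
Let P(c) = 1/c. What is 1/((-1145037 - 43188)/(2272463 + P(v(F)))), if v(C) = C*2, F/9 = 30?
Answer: -1227130021/641641500 ≈ -1.9125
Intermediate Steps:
F = 270 (F = 9*30 = 270)
v(C) = 2*C
1/((-1145037 - 43188)/(2272463 + P(v(F)))) = 1/((-1145037 - 43188)/(2272463 + 1/(2*270))) = 1/(-1188225/(2272463 + 1/540)) = 1/(-1188225/1227130021/540) = 1/(-1188225*540/1227130021) = 1/(-641641500/1227130021) = -1227130021/641641500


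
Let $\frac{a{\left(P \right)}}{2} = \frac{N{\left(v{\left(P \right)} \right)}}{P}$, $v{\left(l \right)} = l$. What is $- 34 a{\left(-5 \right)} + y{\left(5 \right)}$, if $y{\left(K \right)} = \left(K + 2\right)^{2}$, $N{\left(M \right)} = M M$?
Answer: $389$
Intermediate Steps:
$N{\left(M \right)} = M^{2}$
$a{\left(P \right)} = 2 P$ ($a{\left(P \right)} = 2 \frac{P^{2}}{P} = 2 P$)
$y{\left(K \right)} = \left(2 + K\right)^{2}$
$- 34 a{\left(-5 \right)} + y{\left(5 \right)} = - 34 \cdot 2 \left(-5\right) + \left(2 + 5\right)^{2} = \left(-34\right) \left(-10\right) + 7^{2} = 340 + 49 = 389$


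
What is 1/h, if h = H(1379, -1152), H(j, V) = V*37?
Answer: -1/42624 ≈ -2.3461e-5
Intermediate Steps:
H(j, V) = 37*V
h = -42624 (h = 37*(-1152) = -42624)
1/h = 1/(-42624) = -1/42624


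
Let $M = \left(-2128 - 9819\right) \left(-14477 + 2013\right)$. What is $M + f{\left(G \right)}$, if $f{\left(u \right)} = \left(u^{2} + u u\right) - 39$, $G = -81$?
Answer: $148920491$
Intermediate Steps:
$f{\left(u \right)} = -39 + 2 u^{2}$ ($f{\left(u \right)} = \left(u^{2} + u^{2}\right) - 39 = 2 u^{2} - 39 = -39 + 2 u^{2}$)
$M = 148907408$ ($M = \left(-11947\right) \left(-12464\right) = 148907408$)
$M + f{\left(G \right)} = 148907408 - \left(39 - 2 \left(-81\right)^{2}\right) = 148907408 + \left(-39 + 2 \cdot 6561\right) = 148907408 + \left(-39 + 13122\right) = 148907408 + 13083 = 148920491$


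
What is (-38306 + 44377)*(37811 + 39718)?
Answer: 470678559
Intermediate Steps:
(-38306 + 44377)*(37811 + 39718) = 6071*77529 = 470678559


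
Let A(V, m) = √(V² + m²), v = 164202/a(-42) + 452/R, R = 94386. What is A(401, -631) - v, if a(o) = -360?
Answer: 143501919/314620 + √558962 ≈ 1203.8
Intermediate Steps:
v = -143501919/314620 (v = 164202/(-360) + 452/94386 = 164202*(-1/360) + 452*(1/94386) = -27367/60 + 226/47193 = -143501919/314620 ≈ -456.11)
A(401, -631) - v = √(401² + (-631)²) - 1*(-143501919/314620) = √(160801 + 398161) + 143501919/314620 = √558962 + 143501919/314620 = 143501919/314620 + √558962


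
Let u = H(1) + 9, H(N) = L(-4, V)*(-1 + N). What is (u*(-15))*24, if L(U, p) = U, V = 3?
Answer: -3240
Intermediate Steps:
H(N) = 4 - 4*N (H(N) = -4*(-1 + N) = 4 - 4*N)
u = 9 (u = (4 - 4*1) + 9 = (4 - 4) + 9 = 0 + 9 = 9)
(u*(-15))*24 = (9*(-15))*24 = -135*24 = -3240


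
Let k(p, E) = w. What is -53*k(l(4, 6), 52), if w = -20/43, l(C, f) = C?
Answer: 1060/43 ≈ 24.651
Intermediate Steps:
w = -20/43 (w = -20*1/43 = -20/43 ≈ -0.46512)
k(p, E) = -20/43
-53*k(l(4, 6), 52) = -53*(-20/43) = 1060/43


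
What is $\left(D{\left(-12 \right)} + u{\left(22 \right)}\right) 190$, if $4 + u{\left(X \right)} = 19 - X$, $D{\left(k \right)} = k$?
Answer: $-3610$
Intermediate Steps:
$u{\left(X \right)} = 15 - X$ ($u{\left(X \right)} = -4 - \left(-19 + X\right) = 15 - X$)
$\left(D{\left(-12 \right)} + u{\left(22 \right)}\right) 190 = \left(-12 + \left(15 - 22\right)\right) 190 = \left(-12 - 7\right) 190 = \left(-19\right) 190 = -3610$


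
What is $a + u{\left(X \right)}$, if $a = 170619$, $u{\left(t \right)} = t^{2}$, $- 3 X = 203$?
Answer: $\frac{1576780}{9} \approx 1.752 \cdot 10^{5}$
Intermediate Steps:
$X = - \frac{203}{3}$ ($X = \left(- \frac{1}{3}\right) 203 = - \frac{203}{3} \approx -67.667$)
$a + u{\left(X \right)} = 170619 + \left(- \frac{203}{3}\right)^{2} = 170619 + \frac{41209}{9} = \frac{1576780}{9}$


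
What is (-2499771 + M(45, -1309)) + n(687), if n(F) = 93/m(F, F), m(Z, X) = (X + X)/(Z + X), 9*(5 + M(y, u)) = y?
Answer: -2499678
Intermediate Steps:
M(y, u) = -5 + y/9
m(Z, X) = 2*X/(X + Z) (m(Z, X) = (2*X)/(X + Z) = 2*X/(X + Z))
n(F) = 93 (n(F) = 93/((2*F/(F + F))) = 93/((2*F/((2*F)))) = 93/((2*F*(1/(2*F)))) = 93/1 = 93*1 = 93)
(-2499771 + M(45, -1309)) + n(687) = (-2499771 + (-5 + (⅑)*45)) + 93 = (-2499771 + (-5 + 5)) + 93 = (-2499771 + 0) + 93 = -2499771 + 93 = -2499678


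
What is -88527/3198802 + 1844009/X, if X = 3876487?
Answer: 5555445912569/12400114368574 ≈ 0.44802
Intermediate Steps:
-88527/3198802 + 1844009/X = -88527/3198802 + 1844009/3876487 = 5555445912569/12400114368574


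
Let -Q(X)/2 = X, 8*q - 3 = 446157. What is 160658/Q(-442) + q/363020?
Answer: 729642098/4011371 ≈ 181.89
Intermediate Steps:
q = 55770 (q = 3/8 + (1/8)*446157 = 3/8 + 446157/8 = 55770)
Q(X) = -2*X
160658/Q(-442) + q/363020 = 160658/((-2*(-442))) + 55770/363020 = 160658/884 + 55770*(1/363020) = 160658*(1/884) + 5577/36302 = 80329/442 + 5577/36302 = 729642098/4011371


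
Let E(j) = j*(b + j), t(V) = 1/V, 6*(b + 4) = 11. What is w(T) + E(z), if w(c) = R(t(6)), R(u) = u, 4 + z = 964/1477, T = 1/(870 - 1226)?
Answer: 243770089/13089174 ≈ 18.624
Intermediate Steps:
b = -13/6 (b = -4 + (⅙)*11 = -4 + 11/6 = -13/6 ≈ -2.1667)
T = -1/356 (T = 1/(-356) = -1/356 ≈ -0.0028090)
z = -4944/1477 (z = -4 + 964/1477 = -4944/1477 ≈ -3.3473)
w(c) = ⅙ (w(c) = 1/6 = ⅙)
E(j) = j*(-13/6 + j)
w(T) + E(z) = ⅙ + (⅙)*(-4944/1477)*(-13 + 6*(-4944/1477)) = ⅙ + (⅙)*(-4944/1477)*(-13 - 29664/1477) = ⅙ + (⅙)*(-4944/1477)*(-48865/1477) = ⅙ + 40264760/2181529 = 243770089/13089174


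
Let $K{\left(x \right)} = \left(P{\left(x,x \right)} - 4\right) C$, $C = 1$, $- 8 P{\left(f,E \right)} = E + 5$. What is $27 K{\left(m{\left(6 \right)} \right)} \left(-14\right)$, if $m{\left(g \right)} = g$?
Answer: $\frac{8127}{4} \approx 2031.8$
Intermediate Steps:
$P{\left(f,E \right)} = - \frac{5}{8} - \frac{E}{8}$ ($P{\left(f,E \right)} = - \frac{E + 5}{8} = - \frac{5 + E}{8} = - \frac{5}{8} - \frac{E}{8}$)
$K{\left(x \right)} = - \frac{37}{8} - \frac{x}{8}$ ($K{\left(x \right)} = \left(\left(- \frac{5}{8} - \frac{x}{8}\right) - 4\right) 1 = \left(- \frac{37}{8} - \frac{x}{8}\right) 1 = - \frac{37}{8} - \frac{x}{8}$)
$27 K{\left(m{\left(6 \right)} \right)} \left(-14\right) = 27 \left(- \frac{37}{8} - \frac{3}{4}\right) \left(-14\right) = 27 \left(- \frac{43}{8}\right) \left(-14\right) = \left(- \frac{1161}{8}\right) \left(-14\right) = \frac{8127}{4}$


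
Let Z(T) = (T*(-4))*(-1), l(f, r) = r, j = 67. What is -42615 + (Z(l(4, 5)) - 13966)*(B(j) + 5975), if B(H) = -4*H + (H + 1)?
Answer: -80580765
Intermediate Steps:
B(H) = 1 - 3*H (B(H) = -4*H + (1 + H) = 1 - 3*H)
Z(T) = 4*T (Z(T) = -4*T*(-1) = 4*T)
-42615 + (Z(l(4, 5)) - 13966)*(B(j) + 5975) = -42615 + (4*5 - 13966)*((1 - 3*67) + 5975) = -42615 + (20 - 13966)*((1 - 201) + 5975) = -42615 - 13946*(-200 + 5975) = -42615 - 13946*5775 = -42615 - 80538150 = -80580765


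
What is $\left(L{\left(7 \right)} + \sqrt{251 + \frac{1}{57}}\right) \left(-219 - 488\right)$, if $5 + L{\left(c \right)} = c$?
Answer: $-1414 - \frac{9898 \sqrt{4161}}{57} \approx -12615.0$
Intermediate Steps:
$L{\left(c \right)} = -5 + c$
$\left(L{\left(7 \right)} + \sqrt{251 + \frac{1}{57}}\right) \left(-219 - 488\right) = \left(\left(-5 + 7\right) + \sqrt{251 + \frac{1}{57}}\right) \left(-219 - 488\right) = \left(2 + \sqrt{251 + \frac{1}{57}}\right) \left(-707\right) = \left(2 + \sqrt{\frac{14308}{57}}\right) \left(-707\right) = \left(2 + \frac{14 \sqrt{4161}}{57}\right) \left(-707\right) = -1414 - \frac{9898 \sqrt{4161}}{57}$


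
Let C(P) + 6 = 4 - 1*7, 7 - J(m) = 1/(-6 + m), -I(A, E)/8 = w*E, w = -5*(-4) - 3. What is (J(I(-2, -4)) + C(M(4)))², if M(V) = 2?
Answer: 1159929/289444 ≈ 4.0074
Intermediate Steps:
w = 17 (w = 20 - 3 = 17)
I(A, E) = -136*E
J(m) = 7 - 1/(-6 + m)
C(P) = -9 (C(P) = -6 + (4 - 1*7) = -6 + (4 - 7) = -6 - 3 = -9)
(J(I(-2, -4)) + C(M(4)))² = ((-43 + 7*(-136*(-4)))/(-6 - 136*(-4)) - 9)² = ((-43 + 7*544)/(-6 + 544) - 9)² = ((-43 + 3808)/538 - 9)² = ((1/538)*3765 - 9)² = (3765/538 - 9)² = (-1077/538)² = 1159929/289444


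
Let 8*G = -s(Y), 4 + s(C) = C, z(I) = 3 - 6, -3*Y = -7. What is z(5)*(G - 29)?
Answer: 691/8 ≈ 86.375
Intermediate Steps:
Y = 7/3 (Y = -⅓*(-7) = 7/3 ≈ 2.3333)
z(I) = -3
s(C) = -4 + C
G = 5/24 (G = (-(-4 + 7/3))/8 = (-1*(-5/3))/8 = (⅛)*(5/3) = 5/24 ≈ 0.20833)
z(5)*(G - 29) = -3*(5/24 - 29) = -3*(-691/24) = 691/8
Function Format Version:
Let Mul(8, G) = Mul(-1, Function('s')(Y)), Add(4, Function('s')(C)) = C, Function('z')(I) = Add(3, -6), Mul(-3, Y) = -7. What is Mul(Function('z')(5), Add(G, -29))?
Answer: Rational(691, 8) ≈ 86.375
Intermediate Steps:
Y = Rational(7, 3) (Y = Mul(Rational(-1, 3), -7) = Rational(7, 3) ≈ 2.3333)
Function('z')(I) = -3
Function('s')(C) = Add(-4, C)
G = Rational(5, 24) (G = Mul(Rational(1, 8), Mul(-1, Add(-4, Rational(7, 3)))) = Mul(Rational(1, 8), Mul(-1, Rational(-5, 3))) = Mul(Rational(1, 8), Rational(5, 3)) = Rational(5, 24) ≈ 0.20833)
Mul(Function('z')(5), Add(G, -29)) = Mul(-3, Add(Rational(5, 24), -29)) = Mul(-3, Rational(-691, 24)) = Rational(691, 8)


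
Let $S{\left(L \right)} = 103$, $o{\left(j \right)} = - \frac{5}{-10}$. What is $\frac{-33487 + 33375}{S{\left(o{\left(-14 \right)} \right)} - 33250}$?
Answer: $\frac{112}{33147} \approx 0.0033789$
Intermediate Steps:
$o{\left(j \right)} = \frac{1}{2}$ ($o{\left(j \right)} = \left(-5\right) \left(- \frac{1}{10}\right) = \frac{1}{2}$)
$\frac{-33487 + 33375}{S{\left(o{\left(-14 \right)} \right)} - 33250} = \frac{-33487 + 33375}{103 - 33250} = - \frac{112}{-33147} = \left(-112\right) \left(- \frac{1}{33147}\right) = \frac{112}{33147}$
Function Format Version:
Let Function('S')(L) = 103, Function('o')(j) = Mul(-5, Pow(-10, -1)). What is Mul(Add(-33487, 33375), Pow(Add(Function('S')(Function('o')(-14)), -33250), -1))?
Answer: Rational(112, 33147) ≈ 0.0033789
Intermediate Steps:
Function('o')(j) = Rational(1, 2) (Function('o')(j) = Mul(-5, Rational(-1, 10)) = Rational(1, 2))
Mul(Add(-33487, 33375), Pow(Add(Function('S')(Function('o')(-14)), -33250), -1)) = Mul(Add(-33487, 33375), Pow(Add(103, -33250), -1)) = Mul(-112, Pow(-33147, -1)) = Mul(-112, Rational(-1, 33147)) = Rational(112, 33147)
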